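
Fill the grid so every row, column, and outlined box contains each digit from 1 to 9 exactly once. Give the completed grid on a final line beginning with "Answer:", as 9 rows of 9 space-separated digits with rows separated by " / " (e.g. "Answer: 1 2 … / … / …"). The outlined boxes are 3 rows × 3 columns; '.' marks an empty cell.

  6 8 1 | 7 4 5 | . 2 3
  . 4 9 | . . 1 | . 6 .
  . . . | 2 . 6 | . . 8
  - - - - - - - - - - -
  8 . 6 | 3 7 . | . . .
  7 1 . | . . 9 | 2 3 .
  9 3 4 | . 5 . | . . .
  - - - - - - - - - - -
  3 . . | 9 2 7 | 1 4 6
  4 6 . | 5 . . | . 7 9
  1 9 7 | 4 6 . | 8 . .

Step 1. [r3c1∈{5}] nothing but 5 survives at r3c1. So r3c1=5.
Step 2. [r5c5∈{8}] r5c5 has the single candidate 8, so r5c5=8.
Step 3. [r5c3∈{5}] r5c3 is down to just 5 ⇒ r5c3=5.
Step 4. [r1c7∈{9}] r1c7 has the single candidate 9, so r1c7=9.
Step 5. [r4c6∈{2,4}] across col 6, 4 lands solely at r4c6. So r4c6=4.
Step 6. [r6c4∈{1,6}] r6c4 is the only open cell in col 4 admitting 1, so r6c4=1.
Step 7. [r4c7∈{5}] r4c7's peers cover all but 5. So r4c7=5.
Step 8. [r2c7∈{7}] r2c7's peers cover all but 7 ⇒ r2c7=7.
Step 9. [r2c5∈{3}] r2c5's peers cover all but 3 ⇒ r2c5=3.
Step 10. [r8c6∈{3,8}] across col 6, 8 lands solely at r8c6 ⇒ r8c6=8.
Step 11. [r4c9∈{1}] nothing but 1 survives at r4c9 ⇒ r4c9=1.
Step 12. [r9c9∈{2,5}] across row 9, 2 lands solely at r9c9, so r9c9=2.
Step 13. [r8c5∈{1}] r8c5's peers cover all but 1, so r8c5=1.
Step 14. [r2c4∈{8}] only 8 remains possible at r2c4, so r2c4=8.
Step 15. [r3c7∈{4}] only 4 remains possible at r3c7. So r3c7=4.
Step 16. [r8c7∈{3}] r8c7 has the single candidate 3. So r8c7=3.
Step 17. [r6c7∈{6}] only 6 remains possible at r6c7. So r6c7=6.
Step 18. [r4c8∈{9}] only 9 remains possible at r4c8, so r4c8=9.
Step 19. [r3c3∈{3}] only 3 remains possible at r3c3, so r3c3=3.
Step 20. [r2c9∈{5}] nothing but 5 survives at r2c9. So r2c9=5.
Step 21. [r6c9∈{7}] r6c9 is down to just 7. So r6c9=7.
Step 22. [r7c3∈{8}] nothing but 8 survives at r7c3. So r7c3=8.
Step 23. [r3c5∈{9}] only 9 remains possible at r3c5 ⇒ r3c5=9.
Step 24. [r3c8∈{1}] nothing but 1 survives at r3c8 ⇒ r3c8=1.
Step 25. [r4c2∈{2}] r4c2 is down to just 2. So r4c2=2.
Step 26. [r8c3∈{2}] r8c3 is down to just 2 ⇒ r8c3=2.
Step 27. [r9c8∈{5}] r9c8 is down to just 5 ⇒ r9c8=5.
Step 28. [r5c4∈{6}] r5c4 is down to just 6, so r5c4=6.
Step 29. [r7c2∈{5}] only 5 remains possible at r7c2. So r7c2=5.
Step 30. [r9c6∈{3}] nothing but 3 survives at r9c6. So r9c6=3.
Step 31. [r6c6∈{2}] r6c6 has the single candidate 2. So r6c6=2.
Step 32. [r5c9∈{4}] r5c9's peers cover all but 4 ⇒ r5c9=4.
Step 33. [r2c1∈{2}] r2c1 is down to just 2 ⇒ r2c1=2.
Step 34. [r6c8∈{8}] r6c8 is down to just 8 ⇒ r6c8=8.
Step 35. [r3c2∈{7}] r3c2 is down to just 7 ⇒ r3c2=7.

Answer: 6 8 1 7 4 5 9 2 3 / 2 4 9 8 3 1 7 6 5 / 5 7 3 2 9 6 4 1 8 / 8 2 6 3 7 4 5 9 1 / 7 1 5 6 8 9 2 3 4 / 9 3 4 1 5 2 6 8 7 / 3 5 8 9 2 7 1 4 6 / 4 6 2 5 1 8 3 7 9 / 1 9 7 4 6 3 8 5 2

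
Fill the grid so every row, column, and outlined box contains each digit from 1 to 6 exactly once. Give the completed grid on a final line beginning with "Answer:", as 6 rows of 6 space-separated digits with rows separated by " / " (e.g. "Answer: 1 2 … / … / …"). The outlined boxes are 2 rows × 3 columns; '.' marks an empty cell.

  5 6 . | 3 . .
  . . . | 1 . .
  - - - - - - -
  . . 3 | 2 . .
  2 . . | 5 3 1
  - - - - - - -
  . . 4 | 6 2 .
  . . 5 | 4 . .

Step 1. [r1c5∈{4}] only 4 remains possible at r1c5 ⇒ r1c5=4.
Step 2. [r6c2∈{1,2,3}] 2 has one home in row 6: r6c2, so r6c2=2.
Step 3. [r3c6∈{4,6}] in col 6, 4 fits only at r3c6, so r3c6=4.
Step 4. [r2c6∈{2,5,6}] in col 6, 6 fits only at r2c6, so r2c6=6.
Step 5. [r6c1∈{1,3,6}] r6c1 is the only open cell in row 6 admitting 6 ⇒ r6c1=6.
Step 6. [r3c1∈{1}] only 1 remains possible at r3c1. So r3c1=1.
Step 7. [r5c1∈{3}] r5c1's peers cover all but 3. So r5c1=3.
Step 8. [r2c1∈{4}] r2c1 has the single candidate 4, so r2c1=4.
Step 9. [r1c6∈{2}] only 2 remains possible at r1c6, so r1c6=2.
Step 10. [r6c6∈{3}] r6c6 has the single candidate 3 ⇒ r6c6=3.
Step 11. [r2c5∈{5}] r2c5 has the single candidate 5. So r2c5=5.
Step 12. [r3c2∈{5}] nothing but 5 survives at r3c2 ⇒ r3c2=5.
Step 13. [r4c2∈{4}] only 4 remains possible at r4c2. So r4c2=4.
Step 14. [r2c2∈{3}] r2c2 has the single candidate 3. So r2c2=3.
Step 15. [r6c5∈{1}] only 1 remains possible at r6c5. So r6c5=1.
Step 16. [r5c6∈{5}] r5c6 is down to just 5. So r5c6=5.
Step 17. [r1c3∈{1}] r1c3's peers cover all but 1 ⇒ r1c3=1.
Step 18. [r5c2∈{1}] nothing but 1 survives at r5c2, so r5c2=1.
Step 19. [r3c5∈{6}] r3c5 has the single candidate 6. So r3c5=6.
Step 20. [r4c3∈{6}] only 6 remains possible at r4c3 ⇒ r4c3=6.
Step 21. [r2c3∈{2}] r2c3 has the single candidate 2 ⇒ r2c3=2.

Answer: 5 6 1 3 4 2 / 4 3 2 1 5 6 / 1 5 3 2 6 4 / 2 4 6 5 3 1 / 3 1 4 6 2 5 / 6 2 5 4 1 3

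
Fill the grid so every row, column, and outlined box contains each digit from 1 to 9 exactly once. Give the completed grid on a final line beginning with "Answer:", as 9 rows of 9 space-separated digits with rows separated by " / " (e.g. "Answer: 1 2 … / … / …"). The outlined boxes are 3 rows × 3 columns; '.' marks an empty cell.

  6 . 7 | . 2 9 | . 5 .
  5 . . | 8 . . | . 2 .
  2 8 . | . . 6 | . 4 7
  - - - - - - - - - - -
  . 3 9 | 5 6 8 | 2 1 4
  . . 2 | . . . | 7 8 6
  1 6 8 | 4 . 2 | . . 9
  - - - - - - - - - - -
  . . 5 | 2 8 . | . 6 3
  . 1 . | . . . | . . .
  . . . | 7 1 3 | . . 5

Step 1. [r3c7∈{1,3,9}] row 3 places 9 nowhere but r3c7. So r3c7=9.
Step 2. [r7c6∈{4}] r7c6 is down to just 4 ⇒ r7c6=4.
Step 3. [r2c9∈{1}] r2c9 has the single candidate 1 ⇒ r2c9=1.
Step 4. [r8c1∈{3,4,7,8,9}] r8c1 is the only open cell in col 1 admitting 3 ⇒ r8c1=3.
Step 5. [r1c2∈{4}] only 4 remains possible at r1c2. So r1c2=4.
Step 6. [r9c1∈{4,8,9}] 8 has one home in col 1: r9c1 ⇒ r9c1=8.
Step 7. [r2c3∈{3}] r2c3's peers cover all but 3, so r2c3=3.
Step 8. [r1c4∈{1,3}] row 1 places 1 nowhere but r1c4, so r1c4=1.
Step 9. [r7c1∈{7,9}] col 1 places 9 nowhere but r7c1. So r7c1=9.
Step 10. [r3c4∈{3}] r3c4 is down to just 3 ⇒ r3c4=3.
Step 11. [r1c9∈{8}] nothing but 8 survives at r1c9. So r1c9=8.
Step 12. [r5c4∈{9}] r5c4 has the single candidate 9, so r5c4=9.
Step 13. [r6c8∈{3}] r6c8 is down to just 3 ⇒ r6c8=3.
Step 14. [r8c5∈{5,9}] col 5 places 9 nowhere but r8c5. So r8c5=9.
Step 15. [r9c7∈{4}] r9c7 is down to just 4. So r9c7=4.
Step 16. [r2c5∈{4,7}] across row 2, 4 lands solely at r2c5 ⇒ r2c5=4.
Step 17. [r9c3∈{6}] r9c3's peers cover all but 6 ⇒ r9c3=6.
Step 18. [r5c2∈{5}] r5c2 has the single candidate 5. So r5c2=5.
Step 19. [r4c1∈{7}] nothing but 7 survives at r4c1, so r4c1=7.
Step 20. [r5c5∈{3}] r5c5 has the single candidate 3. So r5c5=3.
Step 21. [r8c7∈{8}] r8c7's peers cover all but 8, so r8c7=8.
Step 22. [r1c7∈{3}] r1c7 has the single candidate 3. So r1c7=3.
Step 23. [r3c5∈{5}] nothing but 5 survives at r3c5 ⇒ r3c5=5.
Step 24. [r8c6∈{5}] r8c6 has the single candidate 5. So r8c6=5.
Step 25. [r8c4∈{6}] r8c4 has the single candidate 6, so r8c4=6.
Step 26. [r5c6∈{1}] only 1 remains possible at r5c6. So r5c6=1.
Step 27. [r3c3∈{1}] only 1 remains possible at r3c3, so r3c3=1.
Step 28. [r2c6∈{7}] only 7 remains possible at r2c6, so r2c6=7.
Step 29. [r8c3∈{4}] nothing but 4 survives at r8c3 ⇒ r8c3=4.
Step 30. [r8c9∈{2}] r8c9 is down to just 2. So r8c9=2.
Step 31. [r9c8∈{9}] only 9 remains possible at r9c8 ⇒ r9c8=9.
Step 32. [r7c2∈{7}] r7c2 has the single candidate 7 ⇒ r7c2=7.
Step 33. [r9c2∈{2}] nothing but 2 survives at r9c2 ⇒ r9c2=2.
Step 34. [r8c8∈{7}] r8c8's peers cover all but 7, so r8c8=7.
Step 35. [r2c2∈{9}] nothing but 9 survives at r2c2, so r2c2=9.
Step 36. [r5c1∈{4}] r5c1 is down to just 4. So r5c1=4.
Step 37. [r2c7∈{6}] r2c7 has the single candidate 6 ⇒ r2c7=6.
Step 38. [r7c7∈{1}] nothing but 1 survives at r7c7. So r7c7=1.
Step 39. [r6c7∈{5}] r6c7 has the single candidate 5. So r6c7=5.
Step 40. [r6c5∈{7}] r6c5 is down to just 7 ⇒ r6c5=7.

Answer: 6 4 7 1 2 9 3 5 8 / 5 9 3 8 4 7 6 2 1 / 2 8 1 3 5 6 9 4 7 / 7 3 9 5 6 8 2 1 4 / 4 5 2 9 3 1 7 8 6 / 1 6 8 4 7 2 5 3 9 / 9 7 5 2 8 4 1 6 3 / 3 1 4 6 9 5 8 7 2 / 8 2 6 7 1 3 4 9 5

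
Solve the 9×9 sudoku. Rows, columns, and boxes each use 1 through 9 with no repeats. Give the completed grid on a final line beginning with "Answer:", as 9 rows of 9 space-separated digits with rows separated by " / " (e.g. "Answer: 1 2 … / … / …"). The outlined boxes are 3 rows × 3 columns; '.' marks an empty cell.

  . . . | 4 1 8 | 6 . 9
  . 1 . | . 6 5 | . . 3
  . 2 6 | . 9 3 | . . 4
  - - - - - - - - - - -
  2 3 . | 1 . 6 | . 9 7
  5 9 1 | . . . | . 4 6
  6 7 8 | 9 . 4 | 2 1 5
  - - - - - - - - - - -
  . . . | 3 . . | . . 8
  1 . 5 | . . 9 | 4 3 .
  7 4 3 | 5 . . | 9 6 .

Step 1. [r9c5∈{2,8}] r9c5 is the only open cell in row 9 admitting 8 ⇒ r9c5=8.
Step 2. [r3c4∈{7}] nothing but 7 survives at r3c4, so r3c4=7.
Step 3. [r7c3∈{2,9}] across col 3, 2 lands solely at r7c3. So r7c3=2.
Step 4. [r8c5∈{2,7}] row 8 places 7 nowhere but r8c5 ⇒ r8c5=7.
Step 5. [r5c5∈{2,3}] in col 5, 2 fits only at r5c5, so r5c5=2.
Step 6. [r2c1∈{4,8,9}] across col 1, 4 lands solely at r2c1, so r2c1=4.
Step 7. [r4c7∈{8}] r4c7 has the single candidate 8 ⇒ r4c7=8.
Step 8. [r2c7∈{7}] r2c7's peers cover all but 7, so r2c7=7.
Step 9. [r9c6∈{1,2}] across col 6, 2 lands solely at r9c6, so r9c6=2.
Step 10. [r3c7∈{1,5}] 1 has one home in row 3: r3c7 ⇒ r3c7=1.
Step 11. [r3c8∈{5,8}] in row 3, 5 fits only at r3c8 ⇒ r3c8=5.
Step 12. [r8c4∈{6}] nothing but 6 survives at r8c4 ⇒ r8c4=6.
Step 13. [r2c4∈{2}] only 2 remains possible at r2c4 ⇒ r2c4=2.
Step 14. [r1c1∈{3}] r1c1 is down to just 3, so r1c1=3.
Step 15. [r7c7∈{5}] r7c7's peers cover all but 5 ⇒ r7c7=5.
Step 16. [r6c5∈{3}] r6c5 has the single candidate 3 ⇒ r6c5=3.
Step 17. [r7c5∈{4}] only 4 remains possible at r7c5 ⇒ r7c5=4.
Step 18. [r8c2∈{8}] r8c2's peers cover all but 8, so r8c2=8.
Step 19. [r7c6∈{1}] r7c6's peers cover all but 1. So r7c6=1.
Step 20. [r7c2∈{6}] nothing but 6 survives at r7c2 ⇒ r7c2=6.
Step 21. [r1c2∈{5}] only 5 remains possible at r1c2. So r1c2=5.
Step 22. [r5c4∈{8}] r5c4 is down to just 8. So r5c4=8.
Step 23. [r5c6∈{7}] r5c6's peers cover all but 7, so r5c6=7.
Step 24. [r2c8∈{8}] nothing but 8 survives at r2c8. So r2c8=8.
Step 25. [r9c9∈{1}] r9c9's peers cover all but 1 ⇒ r9c9=1.
Step 26. [r1c8∈{2}] nothing but 2 survives at r1c8, so r1c8=2.
Step 27. [r7c1∈{9}] only 9 remains possible at r7c1, so r7c1=9.
Step 28. [r7c8∈{7}] nothing but 7 survives at r7c8. So r7c8=7.
Step 29. [r2c3∈{9}] r2c3 is down to just 9, so r2c3=9.
Step 30. [r5c7∈{3}] nothing but 3 survives at r5c7. So r5c7=3.
Step 31. [r1c3∈{7}] nothing but 7 survives at r1c3. So r1c3=7.
Step 32. [r4c3∈{4}] r4c3's peers cover all but 4 ⇒ r4c3=4.
Step 33. [r4c5∈{5}] r4c5's peers cover all but 5 ⇒ r4c5=5.
Step 34. [r3c1∈{8}] nothing but 8 survives at r3c1, so r3c1=8.
Step 35. [r8c9∈{2}] r8c9 has the single candidate 2, so r8c9=2.

Answer: 3 5 7 4 1 8 6 2 9 / 4 1 9 2 6 5 7 8 3 / 8 2 6 7 9 3 1 5 4 / 2 3 4 1 5 6 8 9 7 / 5 9 1 8 2 7 3 4 6 / 6 7 8 9 3 4 2 1 5 / 9 6 2 3 4 1 5 7 8 / 1 8 5 6 7 9 4 3 2 / 7 4 3 5 8 2 9 6 1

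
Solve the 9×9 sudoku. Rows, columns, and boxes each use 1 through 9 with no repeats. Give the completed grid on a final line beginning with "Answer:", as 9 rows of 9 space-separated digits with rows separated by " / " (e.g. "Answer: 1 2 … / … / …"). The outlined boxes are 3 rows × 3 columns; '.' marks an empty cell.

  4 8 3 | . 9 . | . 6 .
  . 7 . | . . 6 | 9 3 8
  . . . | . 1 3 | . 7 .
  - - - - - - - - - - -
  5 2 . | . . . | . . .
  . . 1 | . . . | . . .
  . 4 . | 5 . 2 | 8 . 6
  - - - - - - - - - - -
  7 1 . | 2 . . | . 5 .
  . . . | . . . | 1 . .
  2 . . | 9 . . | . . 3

Step 1. [r7c5∈{3,4,6,8}] r7c5 is the only open cell in row 7 admitting 3, so r7c5=3.
Step 2. [r6c5∈{7}] r6c5 is down to just 7 ⇒ r6c5=7.
Step 3. [r6c3∈{9}] only 9 remains possible at r6c3. So r6c3=9.
Step 4. [r4c4∈{1,3,4,6,8}] across col 4, 1 lands solely at r4c4. So r4c4=1.
Step 5. [r5c4∈{3,4,6,8}] col 4 places 3 nowhere but r5c4, so r5c4=3.
Step 6. [r8c4∈{4,6,7,8}] col 4 places 6 nowhere but r8c4 ⇒ r8c4=6.
Step 7. [r5c2∈{6}] r5c2 is down to just 6. So r5c2=6.
Step 8. [r9c2∈{5}] r9c2's peers cover all but 5, so r9c2=5.
Step 9. [r7c9∈{4,9}] in row 7, 9 fits only at r7c9, so r7c9=9.
Step 10. [r5c1∈{8}] r5c1's peers cover all but 8. So r5c1=8.
Step 11. [r5c5∈{4}] r5c5's peers cover all but 4, so r5c5=4.
Step 12. [r9c5∈{8}] nothing but 8 survives at r9c5, so r9c5=8.
Step 13. [r9c8∈{4}] nothing but 4 survives at r9c8. So r9c8=4.
Step 14. [r7c3∈{4,6,8}] across row 7, 8 lands solely at r7c3. So r7c3=8.
Step 15. [r8c2∈{3,9}] in col 2, 3 fits only at r8c2 ⇒ r8c2=3.
Step 16. [r4c7∈{3,4,7}] in row 4, 3 fits only at r4c7 ⇒ r4c7=3.
Step 17. [r3c7∈{2,4,5}] r3c7 is the only open cell in col 7 admitting 4 ⇒ r3c7=4.
Step 18. [r9c3∈{6}] nothing but 6 survives at r9c3, so r9c3=6.
Step 19. [r9c7∈{7}] only 7 remains possible at r9c7, so r9c7=7.
Step 20. [r8c9∈{2}] nothing but 2 survives at r8c9. So r8c9=2.
Step 21. [r3c9∈{5}] r3c9 is down to just 5. So r3c9=5.
Step 22. [r1c6∈{5,7}] r1c6 is the only open cell in row 1 admitting 5. So r1c6=5.
Step 23. [r5c6∈{9}] nothing but 9 survives at r5c6, so r5c6=9.
Step 24. [r5c8∈{2}] r5c8's peers cover all but 2 ⇒ r5c8=2.
Step 25. [r5c9∈{7}] r5c9 has the single candidate 7, so r5c9=7.
Step 26. [r8c1∈{9}] r8c1's peers cover all but 9, so r8c1=9.
Step 27. [r8c3∈{4}] r8c3 has the single candidate 4. So r8c3=4.
Step 28. [r2c5∈{2}] only 2 remains possible at r2c5 ⇒ r2c5=2.
Step 29. [r3c3∈{2}] r3c3 has the single candidate 2 ⇒ r3c3=2.
Step 30. [r1c4∈{7}] r1c4 is down to just 7. So r1c4=7.
Step 31. [r8c5∈{5}] r8c5 is down to just 5. So r8c5=5.
Step 32. [r8c6∈{7}] r8c6's peers cover all but 7 ⇒ r8c6=7.
Step 33. [r3c2∈{9}] only 9 remains possible at r3c2, so r3c2=9.
Step 34. [r2c4∈{4}] only 4 remains possible at r2c4. So r2c4=4.
Step 35. [r1c9∈{1}] r1c9 is down to just 1. So r1c9=1.
Step 36. [r4c3∈{7}] only 7 remains possible at r4c3, so r4c3=7.
Step 37. [r7c7∈{6}] nothing but 6 survives at r7c7 ⇒ r7c7=6.
Step 38. [r8c8∈{8}] nothing but 8 survives at r8c8. So r8c8=8.
Step 39. [r2c1∈{1}] r2c1's peers cover all but 1. So r2c1=1.
Step 40. [r4c5∈{6}] nothing but 6 survives at r4c5 ⇒ r4c5=6.
Step 41. [r4c8∈{9}] r4c8 is down to just 9, so r4c8=9.
Step 42. [r4c9∈{4}] r4c9 is down to just 4. So r4c9=4.
Step 43. [r7c6∈{4}] r7c6's peers cover all but 4. So r7c6=4.
Step 44. [r3c4∈{8}] r3c4's peers cover all but 8, so r3c4=8.
Step 45. [r6c8∈{1}] r6c8 has the single candidate 1. So r6c8=1.
Step 46. [r3c1∈{6}] nothing but 6 survives at r3c1. So r3c1=6.
Step 47. [r2c3∈{5}] r2c3 has the single candidate 5, so r2c3=5.
Step 48. [r9c6∈{1}] r9c6 has the single candidate 1, so r9c6=1.
Step 49. [r5c7∈{5}] nothing but 5 survives at r5c7 ⇒ r5c7=5.
Step 50. [r6c1∈{3}] nothing but 3 survives at r6c1. So r6c1=3.
Step 51. [r4c6∈{8}] only 8 remains possible at r4c6. So r4c6=8.
Step 52. [r1c7∈{2}] r1c7's peers cover all but 2, so r1c7=2.

Answer: 4 8 3 7 9 5 2 6 1 / 1 7 5 4 2 6 9 3 8 / 6 9 2 8 1 3 4 7 5 / 5 2 7 1 6 8 3 9 4 / 8 6 1 3 4 9 5 2 7 / 3 4 9 5 7 2 8 1 6 / 7 1 8 2 3 4 6 5 9 / 9 3 4 6 5 7 1 8 2 / 2 5 6 9 8 1 7 4 3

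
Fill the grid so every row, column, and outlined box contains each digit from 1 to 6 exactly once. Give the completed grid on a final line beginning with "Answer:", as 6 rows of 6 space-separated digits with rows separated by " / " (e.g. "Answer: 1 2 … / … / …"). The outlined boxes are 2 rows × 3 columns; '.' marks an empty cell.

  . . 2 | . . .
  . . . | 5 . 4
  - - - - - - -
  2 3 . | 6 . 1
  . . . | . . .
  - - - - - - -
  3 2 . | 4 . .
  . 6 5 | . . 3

Step 1. [r2c2∈{1}] r2c2 has the single candidate 1. So r2c2=1.
Step 2. [r2c1∈{6}] r2c1 has the single candidate 6. So r2c1=6.
Step 3. [r3c3∈{4}] r3c3's peers cover all but 4. So r3c3=4.
Step 4. [r4c2∈{5}] r4c2 is down to just 5, so r4c2=5.
Step 5. [r5c3∈{1}] nothing but 1 survives at r5c3. So r5c3=1.
Step 6. [r2c5∈{2,3}] 2 has one home in row 2: r2c5 ⇒ r2c5=2.
Step 7. [r6c5∈{1}] r6c5 has the single candidate 1, so r6c5=1.
Step 8. [r5c6∈{5,6}] r5c6 is the only open cell in col 6 admitting 5. So r5c6=5.
Step 9. [r1c1∈{4,5}] in row 1, 5 fits only at r1c1 ⇒ r1c1=5.
Step 10. [r4c5∈{3,4}] in row 4, 4 fits only at r4c5. So r4c5=4.
Step 11. [r1c5∈{3,6}] across col 5, 3 lands solely at r1c5. So r1c5=3.
Step 12. [r4c6∈{2}] only 2 remains possible at r4c6 ⇒ r4c6=2.
Step 13. [r4c3∈{6}] r4c3's peers cover all but 6. So r4c3=6.
Step 14. [r2c3∈{3}] nothing but 3 survives at r2c3. So r2c3=3.
Step 15. [r1c2∈{4}] r1c2 is down to just 4, so r1c2=4.
Step 16. [r6c4∈{2}] nothing but 2 survives at r6c4, so r6c4=2.
Step 17. [r1c6∈{6}] r1c6's peers cover all but 6, so r1c6=6.
Step 18. [r3c5∈{5}] r3c5's peers cover all but 5. So r3c5=5.
Step 19. [r5c5∈{6}] nothing but 6 survives at r5c5 ⇒ r5c5=6.
Step 20. [r4c1∈{1}] only 1 remains possible at r4c1 ⇒ r4c1=1.
Step 21. [r1c4∈{1}] only 1 remains possible at r1c4, so r1c4=1.
Step 22. [r6c1∈{4}] r6c1 is down to just 4. So r6c1=4.
Step 23. [r4c4∈{3}] only 3 remains possible at r4c4 ⇒ r4c4=3.

Answer: 5 4 2 1 3 6 / 6 1 3 5 2 4 / 2 3 4 6 5 1 / 1 5 6 3 4 2 / 3 2 1 4 6 5 / 4 6 5 2 1 3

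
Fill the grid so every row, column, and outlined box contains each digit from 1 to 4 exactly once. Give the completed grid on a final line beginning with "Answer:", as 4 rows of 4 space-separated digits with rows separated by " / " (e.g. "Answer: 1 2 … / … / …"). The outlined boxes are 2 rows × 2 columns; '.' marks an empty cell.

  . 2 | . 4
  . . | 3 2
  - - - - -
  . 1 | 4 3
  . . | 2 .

Step 1. [r2c1∈{1,4}] across row 2, 1 lands solely at r2c1, so r2c1=1.
Step 2. [r4c1∈{3,4}] in col 1, 4 fits only at r4c1. So r4c1=4.
Step 3. [r4c4∈{1}] nothing but 1 survives at r4c4 ⇒ r4c4=1.
Step 4. [r1c1∈{3}] nothing but 3 survives at r1c1, so r1c1=3.
Step 5. [r2c2∈{4}] only 4 remains possible at r2c2. So r2c2=4.
Step 6. [r1c3∈{1}] r1c3 has the single candidate 1, so r1c3=1.
Step 7. [r3c1∈{2}] only 2 remains possible at r3c1, so r3c1=2.
Step 8. [r4c2∈{3}] nothing but 3 survives at r4c2. So r4c2=3.

Answer: 3 2 1 4 / 1 4 3 2 / 2 1 4 3 / 4 3 2 1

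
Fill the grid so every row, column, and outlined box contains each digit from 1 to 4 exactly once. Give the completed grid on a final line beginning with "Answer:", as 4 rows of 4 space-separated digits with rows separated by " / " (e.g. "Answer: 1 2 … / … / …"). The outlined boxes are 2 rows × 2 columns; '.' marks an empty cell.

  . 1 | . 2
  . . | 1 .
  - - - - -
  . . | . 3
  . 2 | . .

Step 1. [r2c4∈{4}] r2c4 has the single candidate 4 ⇒ r2c4=4.
Step 2. [r4c1∈{1,3,4}] in row 4, 3 fits only at r4c1. So r4c1=3.
Step 3. [r3c2∈{4}] r3c2 has the single candidate 4, so r3c2=4.
Step 4. [r4c4∈{1}] r4c4 is down to just 1 ⇒ r4c4=1.
Step 5. [r1c3∈{3}] r1c3 is down to just 3 ⇒ r1c3=3.
Step 6. [r3c3∈{2}] r3c3 has the single candidate 2, so r3c3=2.
Step 7. [r1c1∈{4}] only 4 remains possible at r1c1 ⇒ r1c1=4.
Step 8. [r2c2∈{3}] nothing but 3 survives at r2c2. So r2c2=3.
Step 9. [r4c3∈{4}] only 4 remains possible at r4c3, so r4c3=4.
Step 10. [r3c1∈{1}] r3c1 is down to just 1 ⇒ r3c1=1.
Step 11. [r2c1∈{2}] nothing but 2 survives at r2c1. So r2c1=2.

Answer: 4 1 3 2 / 2 3 1 4 / 1 4 2 3 / 3 2 4 1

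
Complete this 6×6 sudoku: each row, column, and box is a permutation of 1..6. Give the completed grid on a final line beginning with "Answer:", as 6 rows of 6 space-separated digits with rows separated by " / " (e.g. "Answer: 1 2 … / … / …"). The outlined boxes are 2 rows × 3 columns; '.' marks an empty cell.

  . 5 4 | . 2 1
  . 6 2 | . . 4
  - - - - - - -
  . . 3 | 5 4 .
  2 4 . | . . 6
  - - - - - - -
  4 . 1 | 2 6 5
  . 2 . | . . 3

Step 1. [r2c4∈{3}] nothing but 3 survives at r2c4, so r2c4=3.
Step 2. [r6c5∈{1}] nothing but 1 survives at r6c5 ⇒ r6c5=1.
Step 3. [r3c1∈{1,6}] across row 3, 6 lands solely at r3c1. So r3c1=6.
Step 4. [r6c3∈{5,6}] row 6 places 6 nowhere but r6c3 ⇒ r6c3=6.
Step 5. [r4c4∈{1}] r4c4's peers cover all but 1 ⇒ r4c4=1.
Step 6. [r2c5∈{5}] nothing but 5 survives at r2c5, so r2c5=5.
Step 7. [r1c4∈{6}] r1c4's peers cover all but 6, so r1c4=6.
Step 8. [r6c1∈{5}] nothing but 5 survives at r6c1, so r6c1=5.
Step 9. [r6c4∈{4}] r6c4 has the single candidate 4. So r6c4=4.
Step 10. [r4c3∈{5}] only 5 remains possible at r4c3. So r4c3=5.
Step 11. [r2c1∈{1}] r2c1 is down to just 1 ⇒ r2c1=1.
Step 12. [r4c5∈{3}] r4c5 has the single candidate 3, so r4c5=3.
Step 13. [r3c6∈{2}] nothing but 2 survives at r3c6, so r3c6=2.
Step 14. [r3c2∈{1}] r3c2 is down to just 1 ⇒ r3c2=1.
Step 15. [r1c1∈{3}] r1c1 has the single candidate 3. So r1c1=3.
Step 16. [r5c2∈{3}] nothing but 3 survives at r5c2, so r5c2=3.

Answer: 3 5 4 6 2 1 / 1 6 2 3 5 4 / 6 1 3 5 4 2 / 2 4 5 1 3 6 / 4 3 1 2 6 5 / 5 2 6 4 1 3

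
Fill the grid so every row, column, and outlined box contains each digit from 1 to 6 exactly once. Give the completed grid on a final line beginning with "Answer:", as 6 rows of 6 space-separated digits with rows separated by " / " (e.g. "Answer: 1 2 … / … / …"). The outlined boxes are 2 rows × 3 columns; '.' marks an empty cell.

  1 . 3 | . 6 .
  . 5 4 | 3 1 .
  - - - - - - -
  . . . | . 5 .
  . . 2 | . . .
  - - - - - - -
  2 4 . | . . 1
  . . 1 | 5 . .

Step 1. [r3c3∈{6}] r3c3's peers cover all but 6 ⇒ r3c3=6.
Step 2. [r2c6∈{2}] r2c6's peers cover all but 2, so r2c6=2.
Step 3. [r1c4∈{4}] r1c4 has the single candidate 4 ⇒ r1c4=4.
Step 4. [r5c5∈{3}] nothing but 3 survives at r5c5. So r5c5=3.
Step 5. [r4c5∈{4}] r4c5's peers cover all but 4. So r4c5=4.
Step 6. [r6c2∈{3,6}] 6 has one home in col 2: r6c2, so r6c2=6.
Step 7. [r3c6∈{3}] only 3 remains possible at r3c6 ⇒ r3c6=3.
Step 8. [r4c2∈{1,3}] 3 has one home in col 2: r4c2. So r4c2=3.
Step 9. [r4c4∈{1,6}] in row 4, 1 fits only at r4c4, so r4c4=1.
Step 10. [r3c4∈{2}] only 2 remains possible at r3c4. So r3c4=2.
Step 11. [r6c5∈{2}] r6c5 is down to just 2. So r6c5=2.
Step 12. [r4c1∈{5}] r4c1 has the single candidate 5 ⇒ r4c1=5.
Step 13. [r1c6∈{5}] only 5 remains possible at r1c6. So r1c6=5.
Step 14. [r3c2∈{1}] nothing but 1 survives at r3c2. So r3c2=1.
Step 15. [r3c1∈{4}] nothing but 4 survives at r3c1 ⇒ r3c1=4.
Step 16. [r6c6∈{4}] r6c6 is down to just 4 ⇒ r6c6=4.
Step 17. [r4c6∈{6}] r4c6's peers cover all but 6. So r4c6=6.
Step 18. [r2c1∈{6}] nothing but 6 survives at r2c1 ⇒ r2c1=6.
Step 19. [r5c3∈{5}] r5c3 is down to just 5, so r5c3=5.
Step 20. [r6c1∈{3}] r6c1 is down to just 3. So r6c1=3.
Step 21. [r1c2∈{2}] nothing but 2 survives at r1c2, so r1c2=2.
Step 22. [r5c4∈{6}] r5c4 is down to just 6, so r5c4=6.

Answer: 1 2 3 4 6 5 / 6 5 4 3 1 2 / 4 1 6 2 5 3 / 5 3 2 1 4 6 / 2 4 5 6 3 1 / 3 6 1 5 2 4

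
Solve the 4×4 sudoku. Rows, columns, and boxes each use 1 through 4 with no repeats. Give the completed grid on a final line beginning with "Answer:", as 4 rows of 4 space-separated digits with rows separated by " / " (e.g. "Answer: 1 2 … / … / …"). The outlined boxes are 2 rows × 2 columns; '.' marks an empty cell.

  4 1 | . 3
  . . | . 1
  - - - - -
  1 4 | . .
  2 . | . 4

Step 1. [r4c2∈{3}] nothing but 3 survives at r4c2, so r4c2=3.
Step 2. [r1c3∈{2}] only 2 remains possible at r1c3. So r1c3=2.
Step 3. [r2c2∈{2}] r2c2 has the single candidate 2. So r2c2=2.
Step 4. [r4c3∈{1}] r4c3 has the single candidate 1, so r4c3=1.
Step 5. [r3c3∈{3}] r3c3's peers cover all but 3. So r3c3=3.
Step 6. [r3c4∈{2}] nothing but 2 survives at r3c4 ⇒ r3c4=2.
Step 7. [r2c3∈{4}] r2c3 has the single candidate 4. So r2c3=4.
Step 8. [r2c1∈{3}] r2c1 has the single candidate 3 ⇒ r2c1=3.

Answer: 4 1 2 3 / 3 2 4 1 / 1 4 3 2 / 2 3 1 4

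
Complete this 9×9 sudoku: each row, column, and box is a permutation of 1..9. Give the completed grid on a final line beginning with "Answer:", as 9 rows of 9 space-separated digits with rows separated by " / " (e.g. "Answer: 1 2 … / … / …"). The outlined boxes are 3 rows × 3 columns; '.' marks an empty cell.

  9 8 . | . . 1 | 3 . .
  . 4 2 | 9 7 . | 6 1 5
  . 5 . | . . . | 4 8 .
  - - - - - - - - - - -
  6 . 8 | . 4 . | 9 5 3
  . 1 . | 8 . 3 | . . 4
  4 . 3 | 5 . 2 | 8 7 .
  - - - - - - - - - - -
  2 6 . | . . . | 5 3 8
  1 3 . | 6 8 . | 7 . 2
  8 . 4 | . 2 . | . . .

Step 1. [r4c6∈{7}] only 7 remains possible at r4c6 ⇒ r4c6=7.
Step 2. [r9c4∈{1,3,7}] row 9 places 3 nowhere but r9c4 ⇒ r9c4=3.
Step 3. [r6c9∈{1,6}] 1 has one home in box 6: r6c9, so r6c9=1.
Step 4. [r6c5∈{6,9}] in row 6, 6 fits only at r6c5, so r6c5=6.
Step 5. [r7c4∈{1,4,7}] r7c4 is the only open cell in col 4 admitting 7. So r7c4=7.
Step 6. [r7c3∈{9}] r7c3's peers cover all but 9, so r7c3=9.
Step 7. [r8c8∈{4,9}] col 8 places 4 nowhere but r8c8. So r8c8=4.
Step 8. [r9c8∈{6,9}] in col 8, 9 fits only at r9c8 ⇒ r9c8=9.
Step 9. [r1c3∈{6,7}] 6 has one home in row 1: r1c3, so r1c3=6.
Step 10. [r5c1∈{5,7}] in col 1, 5 fits only at r5c1 ⇒ r5c1=5.
Step 11. [r3c1∈{3,7}] r3c1 is the only open cell in col 1 admitting 7, so r3c1=7.
Step 12. [r1c8∈{2}] r1c8 is down to just 2 ⇒ r1c8=2.
Step 13. [r9c6∈{5}] nothing but 5 survives at r9c6 ⇒ r9c6=5.
Step 14. [r5c8∈{6}] r5c8's peers cover all but 6 ⇒ r5c8=6.
Step 15. [r5c5∈{9}] r5c5's peers cover all but 9 ⇒ r5c5=9.
Step 16. [r5c3∈{7}] nothing but 7 survives at r5c3. So r5c3=7.
Step 17. [r8c3∈{5}] only 5 remains possible at r8c3. So r8c3=5.
Step 18. [r9c7∈{1}] nothing but 1 survives at r9c7, so r9c7=1.
Step 19. [r1c4∈{4}] nothing but 4 survives at r1c4, so r1c4=4.
Step 20. [r3c9∈{9}] r3c9's peers cover all but 9 ⇒ r3c9=9.
Step 21. [r9c9∈{6}] r9c9 has the single candidate 6 ⇒ r9c9=6.
Step 22. [r3c4∈{2}] r3c4 has the single candidate 2 ⇒ r3c4=2.
Step 23. [r7c5∈{1}] only 1 remains possible at r7c5 ⇒ r7c5=1.
Step 24. [r4c4∈{1}] r4c4's peers cover all but 1, so r4c4=1.
Step 25. [r3c3∈{1}] nothing but 1 survives at r3c3 ⇒ r3c3=1.
Step 26. [r3c6∈{6}] r3c6 has the single candidate 6 ⇒ r3c6=6.
Step 27. [r8c6∈{9}] nothing but 9 survives at r8c6, so r8c6=9.
Step 28. [r1c5∈{5}] nothing but 5 survives at r1c5 ⇒ r1c5=5.
Step 29. [r3c5∈{3}] nothing but 3 survives at r3c5. So r3c5=3.
Step 30. [r9c2∈{7}] r9c2 is down to just 7 ⇒ r9c2=7.
Step 31. [r4c2∈{2}] r4c2 is down to just 2. So r4c2=2.
Step 32. [r1c9∈{7}] only 7 remains possible at r1c9, so r1c9=7.
Step 33. [r2c6∈{8}] r2c6 has the single candidate 8, so r2c6=8.
Step 34. [r5c7∈{2}] r5c7 has the single candidate 2, so r5c7=2.
Step 35. [r6c2∈{9}] nothing but 9 survives at r6c2. So r6c2=9.
Step 36. [r7c6∈{4}] only 4 remains possible at r7c6 ⇒ r7c6=4.
Step 37. [r2c1∈{3}] nothing but 3 survives at r2c1. So r2c1=3.

Answer: 9 8 6 4 5 1 3 2 7 / 3 4 2 9 7 8 6 1 5 / 7 5 1 2 3 6 4 8 9 / 6 2 8 1 4 7 9 5 3 / 5 1 7 8 9 3 2 6 4 / 4 9 3 5 6 2 8 7 1 / 2 6 9 7 1 4 5 3 8 / 1 3 5 6 8 9 7 4 2 / 8 7 4 3 2 5 1 9 6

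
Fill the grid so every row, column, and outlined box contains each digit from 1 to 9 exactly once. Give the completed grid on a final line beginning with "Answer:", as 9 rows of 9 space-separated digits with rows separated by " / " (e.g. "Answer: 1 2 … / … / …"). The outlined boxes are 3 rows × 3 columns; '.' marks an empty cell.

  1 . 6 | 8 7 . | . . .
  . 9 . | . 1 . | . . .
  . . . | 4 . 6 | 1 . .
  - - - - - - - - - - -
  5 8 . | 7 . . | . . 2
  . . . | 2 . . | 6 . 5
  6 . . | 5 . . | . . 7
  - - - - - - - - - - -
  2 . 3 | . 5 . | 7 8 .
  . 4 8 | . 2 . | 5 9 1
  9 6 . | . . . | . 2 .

Step 1. [r2c4∈{3}] r2c4 has the single candidate 3 ⇒ r2c4=3.
Step 2. [r6c7∈{3,4,8,9}] across box 6, 8 lands solely at r6c7 ⇒ r6c7=8.
Step 3. [r8c6∈{3,7}] row 8 places 3 nowhere but r8c6 ⇒ r8c6=3.
Step 4. [r4c7∈{3,4,9}] 9 has one home in box 6: r4c7. So r4c7=9.
Step 5. [r7c2∈{1}] r7c2 is down to just 1. So r7c2=1.
Step 6. [r8c1∈{7}] r8c1's peers cover all but 7, so r8c1=7.
Step 7. [r3c5∈{9}] only 9 remains possible at r3c5, so r3c5=9.
Step 8. [r2c8∈{4,5,6,7}] in col 8, 6 fits only at r2c8, so r2c8=6.
Step 9. [r2c3∈{2,4,5,7}] r2c3 is the only open cell in row 2 admitting 7 ⇒ r2c3=7.
Step 10. [r2c1∈{4,8}] box 1 places 4 nowhere but r2c1. So r2c1=4.
Step 11. [r5c1∈{3}] r5c1's peers cover all but 3. So r5c1=3.
Step 12. [r9c6∈{1,4,7,8}] in row 9, 7 fits only at r9c6 ⇒ r9c6=7.
Step 13. [r5c6∈{1,4,8,9}] col 6 places 8 nowhere but r5c6. So r5c6=8.
Step 14. [r5c5∈{4}] r5c5 is down to just 4 ⇒ r5c5=4.
Step 15. [r4c6∈{1}] nothing but 1 survives at r4c6, so r4c6=1.
Step 16. [r6c2∈{2}] r6c2 has the single candidate 2, so r6c2=2.
Step 17. [r6c5∈{3}] r6c5 has the single candidate 3, so r6c5=3.
Step 18. [r4c8∈{3,4}] r4c8 is the only open cell in row 4 admitting 3 ⇒ r4c8=3.
Step 19. [r6c8∈{1,4}] box 6 places 4 nowhere but r6c8, so r6c8=4.
Step 20. [r1c8∈{5}] only 5 remains possible at r1c8, so r1c8=5.
Step 21. [r1c2∈{3}] r1c2 is down to just 3 ⇒ r1c2=3.
Step 22. [r6c3∈{1,9}] row 6 places 1 nowhere but r6c3, so r6c3=1.
Step 23. [r2c7∈{2}] nothing but 2 survives at r2c7 ⇒ r2c7=2.
Step 24. [r7c6∈{4,9}] r7c6 is the only open cell in col 6 admitting 4. So r7c6=4.
Step 25. [r9c7∈{3,4}] col 7 places 3 nowhere but r9c7 ⇒ r9c7=3.
Step 26. [r2c9∈{8}] nothing but 8 survives at r2c9 ⇒ r2c9=8.
Step 27. [r9c3∈{5}] r9c3 has the single candidate 5 ⇒ r9c3=5.
Step 28. [r9c9∈{4}] r9c9's peers cover all but 4. So r9c9=4.
Step 29. [r8c4∈{6}] nothing but 6 survives at r8c4. So r8c4=6.
Step 30. [r1c7∈{4}] nothing but 4 survives at r1c7, so r1c7=4.
Step 31. [r5c3∈{9}] only 9 remains possible at r5c3. So r5c3=9.
Step 32. [r4c5∈{6}] nothing but 6 survives at r4c5, so r4c5=6.
Step 33. [r1c6∈{2}] r1c6 has the single candidate 2 ⇒ r1c6=2.
Step 34. [r9c5∈{8}] r9c5 has the single candidate 8 ⇒ r9c5=8.
Step 35. [r3c2∈{5}] nothing but 5 survives at r3c2. So r3c2=5.
Step 36. [r1c9∈{9}] only 9 remains possible at r1c9, so r1c9=9.
Step 37. [r5c8∈{1}] nothing but 1 survives at r5c8. So r5c8=1.
Step 38. [r3c1∈{8}] r3c1 is down to just 8. So r3c1=8.
Step 39. [r5c2∈{7}] only 7 remains possible at r5c2. So r5c2=7.
Step 40. [r6c6∈{9}] only 9 remains possible at r6c6 ⇒ r6c6=9.
Step 41. [r3c8∈{7}] r3c8's peers cover all but 7 ⇒ r3c8=7.
Step 42. [r3c9∈{3}] r3c9 has the single candidate 3. So r3c9=3.
Step 43. [r7c4∈{9}] only 9 remains possible at r7c4 ⇒ r7c4=9.
Step 44. [r4c3∈{4}] r4c3 has the single candidate 4 ⇒ r4c3=4.
Step 45. [r2c6∈{5}] only 5 remains possible at r2c6. So r2c6=5.
Step 46. [r9c4∈{1}] r9c4's peers cover all but 1 ⇒ r9c4=1.
Step 47. [r7c9∈{6}] r7c9's peers cover all but 6, so r7c9=6.
Step 48. [r3c3∈{2}] r3c3's peers cover all but 2. So r3c3=2.

Answer: 1 3 6 8 7 2 4 5 9 / 4 9 7 3 1 5 2 6 8 / 8 5 2 4 9 6 1 7 3 / 5 8 4 7 6 1 9 3 2 / 3 7 9 2 4 8 6 1 5 / 6 2 1 5 3 9 8 4 7 / 2 1 3 9 5 4 7 8 6 / 7 4 8 6 2 3 5 9 1 / 9 6 5 1 8 7 3 2 4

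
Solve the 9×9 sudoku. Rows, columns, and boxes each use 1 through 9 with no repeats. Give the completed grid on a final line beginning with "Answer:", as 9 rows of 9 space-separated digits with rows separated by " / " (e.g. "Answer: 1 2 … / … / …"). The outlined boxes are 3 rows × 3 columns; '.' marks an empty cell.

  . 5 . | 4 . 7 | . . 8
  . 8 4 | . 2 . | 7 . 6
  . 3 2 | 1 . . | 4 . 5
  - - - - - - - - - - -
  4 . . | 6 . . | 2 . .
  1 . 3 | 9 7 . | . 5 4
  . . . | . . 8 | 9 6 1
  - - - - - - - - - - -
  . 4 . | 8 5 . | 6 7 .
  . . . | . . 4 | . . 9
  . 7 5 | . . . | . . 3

Step 1. [r2c1∈{9}] nothing but 9 survives at r2c1, so r2c1=9.
Step 2. [r8c2∈{1,2,6}] across col 2, 1 lands solely at r8c2 ⇒ r8c2=1.
Step 3. [r7c6∈{1,2,3,9}] r7c6 is the only open cell in row 7 admitting 1 ⇒ r7c6=1.
Step 4. [r4c8∈{3,8}] in box 6, 3 fits only at r4c8. So r4c8=3.
Step 5. [r9c4∈{2}] r9c4 has the single candidate 2 ⇒ r9c4=2.
Step 6. [r1c1∈{6}] r1c1 is down to just 6. So r1c1=6.
Step 7. [r9c1∈{8}] only 8 remains possible at r9c1, so r9c1=8.
Step 8. [r3c8∈{9}] only 9 remains possible at r3c8 ⇒ r3c8=9.
Step 9. [r6c1∈{2,5,7}] across col 1, 5 lands solely at r6c1, so r6c1=5.
Step 10. [r6c4∈{3}] r6c4 has the single candidate 3 ⇒ r6c4=3.
Step 11. [r8c5∈{3,6}] in box 8, 3 fits only at r8c5, so r8c5=3.
Step 12. [r2c8∈{1}] r2c8 has the single candidate 1. So r2c8=1.
Step 13. [r8c8∈{2,8}] r8c8 is the only open cell in col 8 admitting 8 ⇒ r8c8=8.
Step 14. [r9c6∈{6,9}] in col 6, 9 fits only at r9c6 ⇒ r9c6=9.
Step 15. [r4c3∈{7,8,9}] 8 has one home in row 4: r4c3, so r4c3=8.
Step 16. [r7c9∈{2}] only 2 remains possible at r7c9. So r7c9=2.
Step 17. [r5c6∈{2}] only 2 remains possible at r5c6. So r5c6=2.
Step 18. [r3c6∈{6}] r3c6 is down to just 6 ⇒ r3c6=6.
Step 19. [r4c6∈{5}] r4c6 has the single candidate 5. So r4c6=5.
Step 20. [r3c1∈{7}] only 7 remains possible at r3c1. So r3c1=7.
Step 21. [r8c4∈{7}] r8c4 has the single candidate 7 ⇒ r8c4=7.
Step 22. [r4c9∈{7}] nothing but 7 survives at r4c9, so r4c9=7.
Step 23. [r8c3∈{6}] r8c3's peers cover all but 6, so r8c3=6.
Step 24. [r9c5∈{6}] only 6 remains possible at r9c5. So r9c5=6.
Step 25. [r1c3∈{1}] only 1 remains possible at r1c3 ⇒ r1c3=1.
Step 26. [r1c5∈{9}] r1c5 is down to just 9, so r1c5=9.
Step 27. [r6c2∈{2}] nothing but 2 survives at r6c2. So r6c2=2.
Step 28. [r5c7∈{8}] r5c7 has the single candidate 8, so r5c7=8.
Step 29. [r9c7∈{1}] r9c7 has the single candidate 1, so r9c7=1.
Step 30. [r1c8∈{2}] r1c8 is down to just 2, so r1c8=2.
Step 31. [r8c1∈{2}] r8c1 has the single candidate 2, so r8c1=2.
Step 32. [r1c7∈{3}] r1c7 is down to just 3. So r1c7=3.
Step 33. [r8c7∈{5}] only 5 remains possible at r8c7. So r8c7=5.
Step 34. [r7c3∈{9}] only 9 remains possible at r7c3, so r7c3=9.
Step 35. [r3c5∈{8}] r3c5's peers cover all but 8, so r3c5=8.
Step 36. [r6c5∈{4}] only 4 remains possible at r6c5, so r6c5=4.
Step 37. [r7c1∈{3}] nothing but 3 survives at r7c1 ⇒ r7c1=3.
Step 38. [r4c5∈{1}] only 1 remains possible at r4c5 ⇒ r4c5=1.
Step 39. [r2c4∈{5}] nothing but 5 survives at r2c4 ⇒ r2c4=5.
Step 40. [r4c2∈{9}] r4c2 has the single candidate 9, so r4c2=9.
Step 41. [r6c3∈{7}] only 7 remains possible at r6c3, so r6c3=7.
Step 42. [r9c8∈{4}] r9c8's peers cover all but 4 ⇒ r9c8=4.
Step 43. [r2c6∈{3}] r2c6 has the single candidate 3 ⇒ r2c6=3.
Step 44. [r5c2∈{6}] r5c2 is down to just 6 ⇒ r5c2=6.

Answer: 6 5 1 4 9 7 3 2 8 / 9 8 4 5 2 3 7 1 6 / 7 3 2 1 8 6 4 9 5 / 4 9 8 6 1 5 2 3 7 / 1 6 3 9 7 2 8 5 4 / 5 2 7 3 4 8 9 6 1 / 3 4 9 8 5 1 6 7 2 / 2 1 6 7 3 4 5 8 9 / 8 7 5 2 6 9 1 4 3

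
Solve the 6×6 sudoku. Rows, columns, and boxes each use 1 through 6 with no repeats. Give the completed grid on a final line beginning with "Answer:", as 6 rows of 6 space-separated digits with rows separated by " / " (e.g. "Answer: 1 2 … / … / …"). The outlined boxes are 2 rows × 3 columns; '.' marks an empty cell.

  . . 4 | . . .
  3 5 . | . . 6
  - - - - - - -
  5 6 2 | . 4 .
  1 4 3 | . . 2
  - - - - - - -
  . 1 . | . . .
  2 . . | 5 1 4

Step 1. [r5c6∈{3}] r5c6's peers cover all but 3 ⇒ r5c6=3.
Step 2. [r2c5∈{2}] only 2 remains possible at r2c5 ⇒ r2c5=2.
Step 3. [r5c5∈{6}] r5c5 has the single candidate 6 ⇒ r5c5=6.
Step 4. [r3c4∈{1,3}] r3c4 is the only open cell in row 3 admitting 3. So r3c4=3.
Step 5. [r1c4∈{1}] nothing but 1 survives at r1c4. So r1c4=1.
Step 6. [r1c5∈{3,5}] in row 1, 3 fits only at r1c5, so r1c5=3.
Step 7. [r3c6∈{1}] r3c6 has the single candidate 1 ⇒ r3c6=1.
Step 8. [r4c4∈{6}] r4c4 is down to just 6 ⇒ r4c4=6.
Step 9. [r5c1∈{4}] r5c1's peers cover all but 4 ⇒ r5c1=4.
Step 10. [r2c4∈{4}] r2c4's peers cover all but 4, so r2c4=4.
Step 11. [r6c2∈{3}] r6c2's peers cover all but 3 ⇒ r6c2=3.
Step 12. [r5c3∈{5}] r5c3 is down to just 5. So r5c3=5.
Step 13. [r5c4∈{2}] r5c4 has the single candidate 2 ⇒ r5c4=2.
Step 14. [r2c3∈{1}] r2c3's peers cover all but 1. So r2c3=1.
Step 15. [r1c6∈{5}] r1c6's peers cover all but 5. So r1c6=5.
Step 16. [r4c5∈{5}] r4c5 has the single candidate 5 ⇒ r4c5=5.
Step 17. [r1c2∈{2}] only 2 remains possible at r1c2. So r1c2=2.
Step 18. [r6c3∈{6}] nothing but 6 survives at r6c3 ⇒ r6c3=6.
Step 19. [r1c1∈{6}] r1c1's peers cover all but 6 ⇒ r1c1=6.

Answer: 6 2 4 1 3 5 / 3 5 1 4 2 6 / 5 6 2 3 4 1 / 1 4 3 6 5 2 / 4 1 5 2 6 3 / 2 3 6 5 1 4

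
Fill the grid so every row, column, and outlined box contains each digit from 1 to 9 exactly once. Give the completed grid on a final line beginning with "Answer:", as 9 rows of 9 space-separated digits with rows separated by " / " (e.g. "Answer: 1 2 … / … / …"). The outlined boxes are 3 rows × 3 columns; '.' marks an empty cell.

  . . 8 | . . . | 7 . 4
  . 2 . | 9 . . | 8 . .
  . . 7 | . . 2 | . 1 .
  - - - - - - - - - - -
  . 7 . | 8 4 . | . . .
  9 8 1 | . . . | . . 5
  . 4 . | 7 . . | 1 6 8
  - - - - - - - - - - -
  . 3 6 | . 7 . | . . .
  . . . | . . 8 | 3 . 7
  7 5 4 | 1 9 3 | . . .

Step 1. [r1c8∈{2,3,5,9}] 2 has one home in row 1: r1c8, so r1c8=2.
Step 2. [r4c1∈{2,3,5,6}] 6 has one home in box 4: r4c1 ⇒ r4c1=6.
Step 3. [r5c6∈{6}] nothing but 6 survives at r5c6, so r5c6=6.
Step 4. [r1c2∈{1,6,9}] across row 1, 9 lands solely at r1c2, so r1c2=9.
Step 5. [r3c2∈{6}] nothing but 6 survives at r3c2 ⇒ r3c2=6.
Step 6. [r4c6∈{1,5,9}] r4c6 is the only open cell in row 4 admitting 1, so r4c6=1.
Step 7. [r1c6∈{5}] r1c6's peers cover all but 5, so r1c6=5.
Step 8. [r6c5∈{2,3,5}] across box 5, 5 lands solely at r6c5. So r6c5=5.
Step 9. [r7c6∈{4}] nothing but 4 survives at r7c6, so r7c6=4.
Step 10. [r2c1∈{1,3,4,5}] in row 2, 4 fits only at r2c1, so r2c1=4.
Step 11. [r1c1∈{1,3}] across box 1, 1 lands solely at r1c1 ⇒ r1c1=1.
Step 12. [r8c1∈{2}] nothing but 2 survives at r8c1 ⇒ r8c1=2.
Step 13. [r7c4∈{2,5}] box 8 places 2 nowhere but r7c4. So r7c4=2.
Step 14. [r5c4∈{3}] nothing but 3 survives at r5c4 ⇒ r5c4=3.
Step 15. [r8c8∈{4,5,9}] row 8 places 4 nowhere but r8c8 ⇒ r8c8=4.
Step 16. [r6c1∈{3}] r6c1 has the single candidate 3 ⇒ r6c1=3.
Step 17. [r2c3∈{3,5}] r2c3 is the only open cell in col 3 admitting 3 ⇒ r2c3=3.
Step 18. [r1c4∈{6}] r1c4's peers cover all but 6. So r1c4=6.
Step 19. [r3c9∈{3,9}] r3c9 is the only open cell in box 3 admitting 3. So r3c9=3.
Step 20. [r3c7∈{5,9}] r3c7 is the only open cell in row 3 admitting 9. So r3c7=9.
Step 21. [r4c7∈{2}] r4c7 has the single candidate 2. So r4c7=2.
Step 22. [r4c9∈{9}] r4c9's peers cover all but 9 ⇒ r4c9=9.
Step 23. [r7c8∈{5,8,9}] row 7 places 9 nowhere but r7c8, so r7c8=9.
Step 24. [r9c9∈{2,6}] 2 has one home in row 9: r9c9. So r9c9=2.
Step 25. [r7c9∈{1}] r7c9's peers cover all but 1, so r7c9=1.
Step 26. [r5c8∈{7}] r5c8 has the single candidate 7. So r5c8=7.
Step 27. [r1c5∈{3}] r1c5 has the single candidate 3, so r1c5=3.
Step 28. [r3c5∈{8}] r3c5 has the single candidate 8 ⇒ r3c5=8.
Step 29. [r3c4∈{4}] r3c4's peers cover all but 4. So r3c4=4.
Step 30. [r2c9∈{6}] r2c9's peers cover all but 6. So r2c9=6.
Step 31. [r2c5∈{1}] r2c5 is down to just 1, so r2c5=1.
Step 32. [r2c8∈{5}] r2c8's peers cover all but 5 ⇒ r2c8=5.
Step 33. [r6c3∈{2}] only 2 remains possible at r6c3 ⇒ r6c3=2.
Step 34. [r7c7∈{5}] r7c7's peers cover all but 5, so r7c7=5.
Step 35. [r5c7∈{4}] r5c7 is down to just 4. So r5c7=4.
Step 36. [r5c5∈{2}] r5c5 is down to just 2 ⇒ r5c5=2.
Step 37. [r8c5∈{6}] r8c5's peers cover all but 6 ⇒ r8c5=6.
Step 38. [r2c6∈{7}] r2c6 has the single candidate 7 ⇒ r2c6=7.
Step 39. [r8c4∈{5}] r8c4 has the single candidate 5, so r8c4=5.
Step 40. [r3c1∈{5}] nothing but 5 survives at r3c1, so r3c1=5.
Step 41. [r4c8∈{3}] r4c8 is down to just 3, so r4c8=3.
Step 42. [r9c7∈{6}] r9c7's peers cover all but 6, so r9c7=6.
Step 43. [r9c8∈{8}] r9c8's peers cover all but 8 ⇒ r9c8=8.
Step 44. [r4c3∈{5}] r4c3's peers cover all but 5 ⇒ r4c3=5.
Step 45. [r8c2∈{1}] r8c2 is down to just 1. So r8c2=1.
Step 46. [r7c1∈{8}] only 8 remains possible at r7c1 ⇒ r7c1=8.
Step 47. [r8c3∈{9}] only 9 remains possible at r8c3 ⇒ r8c3=9.
Step 48. [r6c6∈{9}] r6c6 has the single candidate 9. So r6c6=9.

Answer: 1 9 8 6 3 5 7 2 4 / 4 2 3 9 1 7 8 5 6 / 5 6 7 4 8 2 9 1 3 / 6 7 5 8 4 1 2 3 9 / 9 8 1 3 2 6 4 7 5 / 3 4 2 7 5 9 1 6 8 / 8 3 6 2 7 4 5 9 1 / 2 1 9 5 6 8 3 4 7 / 7 5 4 1 9 3 6 8 2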